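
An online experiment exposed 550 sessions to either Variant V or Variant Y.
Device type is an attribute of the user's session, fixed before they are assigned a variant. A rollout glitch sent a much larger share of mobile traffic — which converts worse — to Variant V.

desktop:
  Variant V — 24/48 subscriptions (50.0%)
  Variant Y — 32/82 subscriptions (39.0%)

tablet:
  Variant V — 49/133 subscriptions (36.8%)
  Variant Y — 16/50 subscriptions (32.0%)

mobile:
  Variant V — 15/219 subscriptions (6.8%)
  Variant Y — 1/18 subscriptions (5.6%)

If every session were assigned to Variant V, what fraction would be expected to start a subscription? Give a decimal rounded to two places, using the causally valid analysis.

0.27

The stratified and pooled comparisons disagree (Variant V wins within each device type; Variant Y wins overall), so the answer turns on the causal role of device type.
Device type is set before the variant has any effect — it is not caused by the variant — and it independently drives the outcome. That makes it a confounder, so the causal comparison is within device type levels.
Standardising Variant V to the population device type mix: 0.236·24/48 + 0.333·49/133 + 0.431·15/219 = 0.270.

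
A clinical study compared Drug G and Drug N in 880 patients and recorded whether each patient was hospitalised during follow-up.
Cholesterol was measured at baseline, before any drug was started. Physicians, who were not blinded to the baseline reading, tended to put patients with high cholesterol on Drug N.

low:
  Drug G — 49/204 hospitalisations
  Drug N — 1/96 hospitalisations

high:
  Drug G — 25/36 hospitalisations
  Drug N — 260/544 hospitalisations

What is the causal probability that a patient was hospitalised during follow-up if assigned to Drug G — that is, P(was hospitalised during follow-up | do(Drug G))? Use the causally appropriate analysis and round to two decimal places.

Within every cholesterol level Drug N has the lower rate, yet pooled Drug G does — Simpson's reversal.
Since cholesterol is a pre-existing factor (not a product of the drug) and it affects the outcome on its own, it is a confounder. The stratified rates, not the pooled rate, identify the causal effect.
Standardising Drug G to the population cholesterol mix: 0.341·49/204 + 0.659·25/36 = 0.540.

0.54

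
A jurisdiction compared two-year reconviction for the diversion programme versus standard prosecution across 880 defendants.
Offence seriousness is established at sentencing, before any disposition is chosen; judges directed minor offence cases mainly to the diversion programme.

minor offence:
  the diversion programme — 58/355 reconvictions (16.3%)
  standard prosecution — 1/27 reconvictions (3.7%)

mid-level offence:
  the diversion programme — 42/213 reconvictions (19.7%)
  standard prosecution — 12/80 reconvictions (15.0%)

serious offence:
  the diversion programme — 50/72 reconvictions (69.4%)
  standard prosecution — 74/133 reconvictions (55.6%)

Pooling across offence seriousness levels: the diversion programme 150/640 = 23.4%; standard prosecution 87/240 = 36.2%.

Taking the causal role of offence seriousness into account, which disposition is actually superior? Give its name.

Offence seriousness satisfies the back-door criterion: it is not a descendant of the disposition, and it blocks the spurious path from disposition to outcome. Adjusting for it (i.e., using the within-offence seriousness rates) gives the causal effect.
Within each level — minor offence: 16.3% vs 3.7%; mid-level offence: 19.7% vs 15.0%; serious offence: 69.4% vs 55.6% — standard prosecution is lower every time.

standard prosecution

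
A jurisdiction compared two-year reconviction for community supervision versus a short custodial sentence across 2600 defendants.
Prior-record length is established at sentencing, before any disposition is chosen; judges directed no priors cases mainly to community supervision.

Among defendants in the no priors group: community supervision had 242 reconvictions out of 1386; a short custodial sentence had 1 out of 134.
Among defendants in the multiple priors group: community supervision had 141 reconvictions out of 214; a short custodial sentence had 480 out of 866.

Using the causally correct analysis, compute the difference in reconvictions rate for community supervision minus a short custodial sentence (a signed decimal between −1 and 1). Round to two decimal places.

Nothing the disposition does changes prior-record length; the imbalance is an allocation artefact. With prior-record length also predicting the outcome, the pooled figure is confounded, and the within-stratum comparison is the causal one.
Adjusting over the population distribution of prior-record length: 0.585·(0.175−0.007) + 0.415·(0.659−0.554) = +0.141.

+0.14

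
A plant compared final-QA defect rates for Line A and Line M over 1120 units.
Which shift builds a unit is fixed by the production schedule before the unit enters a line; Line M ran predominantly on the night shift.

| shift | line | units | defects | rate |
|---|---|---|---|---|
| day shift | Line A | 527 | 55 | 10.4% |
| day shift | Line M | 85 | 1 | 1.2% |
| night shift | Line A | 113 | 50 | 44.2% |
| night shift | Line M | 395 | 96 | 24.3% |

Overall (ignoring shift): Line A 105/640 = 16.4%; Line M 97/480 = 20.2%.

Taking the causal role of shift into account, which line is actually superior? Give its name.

The stratified and pooled comparisons disagree (Line M wins within each shift; Line A wins overall), so the answer turns on the causal role of shift.
Shift satisfies the back-door criterion: it is not a descendant of the line, and it blocks the spurious path from line to outcome. Adjusting for it (i.e., using the within-shift rates) gives the causal effect.
Within each level — day shift: 10.4% vs 1.2%; night shift: 44.2% vs 24.3% — Line M is lower every time.

Line M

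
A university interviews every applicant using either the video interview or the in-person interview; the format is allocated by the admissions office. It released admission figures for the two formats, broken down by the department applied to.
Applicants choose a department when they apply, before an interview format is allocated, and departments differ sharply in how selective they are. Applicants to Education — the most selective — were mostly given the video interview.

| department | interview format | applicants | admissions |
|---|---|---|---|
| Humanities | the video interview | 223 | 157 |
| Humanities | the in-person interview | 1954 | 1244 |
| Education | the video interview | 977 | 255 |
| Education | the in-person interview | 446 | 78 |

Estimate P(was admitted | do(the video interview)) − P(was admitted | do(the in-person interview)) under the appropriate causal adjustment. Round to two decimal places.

+0.07

The stratified and pooled comparisons disagree (the video interview wins within each department; the in-person interview wins overall), so the answer turns on the causal role of department.
Department differs across interview formats for reasons unrelated to any effect of the interview format itself, and it separately predicts the outcome — a classic confounder. We must compare within department levels.
Adjusting over the population distribution of department: 0.605·(0.704−0.637) + 0.395·(0.261−0.175) = +0.075.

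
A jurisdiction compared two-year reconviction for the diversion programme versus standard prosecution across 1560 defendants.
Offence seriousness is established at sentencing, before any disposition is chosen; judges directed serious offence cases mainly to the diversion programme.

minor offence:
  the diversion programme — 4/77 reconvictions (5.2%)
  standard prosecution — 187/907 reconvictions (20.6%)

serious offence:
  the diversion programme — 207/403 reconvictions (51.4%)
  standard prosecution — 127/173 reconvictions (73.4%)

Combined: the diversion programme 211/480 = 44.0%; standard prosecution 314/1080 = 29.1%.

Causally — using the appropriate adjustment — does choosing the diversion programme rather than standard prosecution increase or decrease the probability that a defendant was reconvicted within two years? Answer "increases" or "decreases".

decreases

The offence seriousness-specific comparison favours the diversion programme throughout, but the pooled figures favour standard prosecution. The question is whether to condition on offence seriousness.
Nothing the disposition does changes offence seriousness; the imbalance is an allocation artefact. With offence seriousness also predicting the outcome, the pooled figure is confounded, and the within-stratum comparison is the causal one.
Within each level — minor offence: 5.2% vs 20.6%; serious offence: 51.4% vs 73.4% — the diversion programme is lower every time.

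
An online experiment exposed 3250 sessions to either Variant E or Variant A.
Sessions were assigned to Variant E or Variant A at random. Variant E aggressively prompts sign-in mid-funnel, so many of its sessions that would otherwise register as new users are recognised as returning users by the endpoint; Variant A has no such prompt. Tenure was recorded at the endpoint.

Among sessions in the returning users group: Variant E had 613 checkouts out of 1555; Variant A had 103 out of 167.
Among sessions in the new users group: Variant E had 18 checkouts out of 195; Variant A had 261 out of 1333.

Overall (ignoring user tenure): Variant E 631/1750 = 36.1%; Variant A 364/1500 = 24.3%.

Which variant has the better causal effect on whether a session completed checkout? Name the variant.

User tenure lies on the pathway variant → user tenure → outcome, so adjusting for it blocks the indirect effect. For the total causal effect of variant, use the unadjusted pooled rates.
Pooled: Variant E 36.1% vs Variant A 24.3%; Variant E is higher overall.

Variant E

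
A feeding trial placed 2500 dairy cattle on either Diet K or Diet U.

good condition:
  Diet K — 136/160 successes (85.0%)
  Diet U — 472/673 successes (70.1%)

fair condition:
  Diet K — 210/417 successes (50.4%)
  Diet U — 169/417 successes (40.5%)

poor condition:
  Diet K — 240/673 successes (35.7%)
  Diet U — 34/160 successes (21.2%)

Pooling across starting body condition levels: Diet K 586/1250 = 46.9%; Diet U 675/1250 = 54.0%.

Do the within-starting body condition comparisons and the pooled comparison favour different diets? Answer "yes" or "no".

Within each starting body condition level (good condition 85.0% vs 70.1%; fair condition 50.4% vs 40.5%; poor condition 35.7% vs 21.2%), Diet K has the higher rate every time. Pooled: 46.9% vs 54.0% — Diet U has the higher rate overall. The two comparisons disagree.

yes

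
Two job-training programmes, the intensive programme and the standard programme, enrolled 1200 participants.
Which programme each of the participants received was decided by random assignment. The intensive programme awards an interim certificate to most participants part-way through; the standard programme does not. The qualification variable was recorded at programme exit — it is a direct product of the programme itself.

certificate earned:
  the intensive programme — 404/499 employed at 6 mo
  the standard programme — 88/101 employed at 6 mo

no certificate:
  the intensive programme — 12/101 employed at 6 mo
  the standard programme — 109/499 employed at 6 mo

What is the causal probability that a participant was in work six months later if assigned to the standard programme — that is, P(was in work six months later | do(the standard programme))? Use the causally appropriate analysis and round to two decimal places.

Within every qualification attained during the programme level the standard programme has the higher rate, yet pooled the intensive programme does — Simpson's reversal.
Stratifying would compare programmes among participants the programmes themselves sorted into qualification attained during the programme groups — a form of selection on an intermediate. The unconditioned pooled rates give the total causal effect.
So P(outcome | do(the standard programme)) is just the pooled rate for the standard programme: 197/600 = 0.328.

0.33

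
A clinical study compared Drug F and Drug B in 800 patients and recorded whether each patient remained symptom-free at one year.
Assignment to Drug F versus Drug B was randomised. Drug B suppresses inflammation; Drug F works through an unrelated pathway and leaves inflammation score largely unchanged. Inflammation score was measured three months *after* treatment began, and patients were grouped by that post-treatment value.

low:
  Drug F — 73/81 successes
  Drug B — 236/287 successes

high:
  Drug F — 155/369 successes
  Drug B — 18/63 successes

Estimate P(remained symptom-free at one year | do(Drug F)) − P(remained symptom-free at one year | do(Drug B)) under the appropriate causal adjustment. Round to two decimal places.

-0.22

The stratified and pooled comparisons disagree (Drug F wins within each inflammation score; Drug B wins overall), so the answer turns on the causal role of inflammation score.
Inflammation score here is a post-treatment variable shaped by the drug; conditioning on it would introduce bias rather than remove it. The overall comparison is the causal one.
The causal difference is the pooled difference: 0.507 − 0.726 = -0.219.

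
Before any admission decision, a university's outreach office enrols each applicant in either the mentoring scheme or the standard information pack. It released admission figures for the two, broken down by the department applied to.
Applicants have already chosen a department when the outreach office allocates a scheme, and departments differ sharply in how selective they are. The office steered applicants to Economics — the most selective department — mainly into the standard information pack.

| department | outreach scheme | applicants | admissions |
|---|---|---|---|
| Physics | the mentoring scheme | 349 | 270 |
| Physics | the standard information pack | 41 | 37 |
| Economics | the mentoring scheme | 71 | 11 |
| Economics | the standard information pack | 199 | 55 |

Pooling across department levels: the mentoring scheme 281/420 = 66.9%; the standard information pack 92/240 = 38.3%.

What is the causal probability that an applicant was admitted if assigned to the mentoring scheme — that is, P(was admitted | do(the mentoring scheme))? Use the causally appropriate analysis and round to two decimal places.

0.52

The imbalance in department arose from how applicants were allocated, not from anything the outreach scheme did; and department independently affects the outcome. The pooled gap is confounded — condition on department.
Standardising the mentoring scheme to the population department mix: 0.591·270/349 + 0.409·11/71 = 0.521.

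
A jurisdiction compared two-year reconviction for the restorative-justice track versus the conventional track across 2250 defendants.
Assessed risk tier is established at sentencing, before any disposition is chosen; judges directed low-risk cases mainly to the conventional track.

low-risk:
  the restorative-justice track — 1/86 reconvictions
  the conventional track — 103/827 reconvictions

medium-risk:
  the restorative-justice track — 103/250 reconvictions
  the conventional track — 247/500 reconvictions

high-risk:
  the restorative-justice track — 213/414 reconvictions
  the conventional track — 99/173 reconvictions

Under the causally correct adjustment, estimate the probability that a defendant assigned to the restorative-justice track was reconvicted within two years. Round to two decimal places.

Nothing the disposition does changes assessed risk tier; the imbalance is an allocation artefact. With assessed risk tier also predicting the outcome, the pooled figure is confounded, and the within-stratum comparison is the causal one.
Standardising the restorative-justice track to the population assessed risk tier mix: 0.406·1/86 + 0.333·103/250 + 0.261·213/414 = 0.276.

0.28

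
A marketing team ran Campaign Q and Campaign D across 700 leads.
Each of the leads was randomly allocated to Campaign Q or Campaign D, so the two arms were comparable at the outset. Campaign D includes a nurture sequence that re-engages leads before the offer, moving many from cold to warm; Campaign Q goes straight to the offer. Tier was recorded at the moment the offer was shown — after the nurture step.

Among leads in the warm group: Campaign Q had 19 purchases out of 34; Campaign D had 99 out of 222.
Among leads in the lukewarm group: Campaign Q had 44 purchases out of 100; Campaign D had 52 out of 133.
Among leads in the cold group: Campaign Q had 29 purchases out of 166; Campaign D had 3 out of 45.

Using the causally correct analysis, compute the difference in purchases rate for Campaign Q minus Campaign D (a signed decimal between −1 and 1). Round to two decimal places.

-0.08

The engagement tier-specific comparison favours Campaign Q throughout, but the pooled figures favour Campaign D. The question is whether to condition on engagement tier.
Engagement tier is downstream of the campaign. One should not condition on a consequence of treatment, so the overall rates are the right comparison.
The causal difference is the pooled difference: 0.307 − 0.385 = -0.078.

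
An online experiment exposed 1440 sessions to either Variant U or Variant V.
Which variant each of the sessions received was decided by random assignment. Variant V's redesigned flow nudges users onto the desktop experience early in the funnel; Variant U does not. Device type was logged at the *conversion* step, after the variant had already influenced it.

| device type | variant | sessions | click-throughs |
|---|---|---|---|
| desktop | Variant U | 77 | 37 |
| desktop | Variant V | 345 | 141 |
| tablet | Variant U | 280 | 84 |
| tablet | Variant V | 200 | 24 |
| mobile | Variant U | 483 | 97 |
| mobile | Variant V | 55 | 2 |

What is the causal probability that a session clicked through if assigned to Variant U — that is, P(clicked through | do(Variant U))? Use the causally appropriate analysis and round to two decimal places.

Device type here is a post-treatment variable shaped by the variant; conditioning on it would introduce bias rather than remove it. The overall comparison is the causal one.
So P(outcome | do(Variant U)) is just the pooled rate for Variant U: 218/840 = 0.260.

0.26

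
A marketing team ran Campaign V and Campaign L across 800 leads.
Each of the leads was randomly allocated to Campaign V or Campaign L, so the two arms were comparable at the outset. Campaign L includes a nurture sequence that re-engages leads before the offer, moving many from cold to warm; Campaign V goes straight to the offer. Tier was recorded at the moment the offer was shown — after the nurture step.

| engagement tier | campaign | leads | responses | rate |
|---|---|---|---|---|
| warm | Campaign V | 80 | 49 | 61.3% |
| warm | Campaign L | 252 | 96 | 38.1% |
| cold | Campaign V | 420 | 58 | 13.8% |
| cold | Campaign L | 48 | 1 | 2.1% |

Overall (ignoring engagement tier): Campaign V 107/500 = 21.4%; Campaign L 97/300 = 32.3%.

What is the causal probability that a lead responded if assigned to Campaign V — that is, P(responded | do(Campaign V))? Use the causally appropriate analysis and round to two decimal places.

Stratifying would compare campaigns among leads the campaigns themselves sorted into engagement tier groups — a form of selection on an intermediate. The unconditioned pooled rates give the total causal effect.
So P(outcome | do(Campaign V)) is just the pooled rate for Campaign V: 107/500 = 0.214.

0.21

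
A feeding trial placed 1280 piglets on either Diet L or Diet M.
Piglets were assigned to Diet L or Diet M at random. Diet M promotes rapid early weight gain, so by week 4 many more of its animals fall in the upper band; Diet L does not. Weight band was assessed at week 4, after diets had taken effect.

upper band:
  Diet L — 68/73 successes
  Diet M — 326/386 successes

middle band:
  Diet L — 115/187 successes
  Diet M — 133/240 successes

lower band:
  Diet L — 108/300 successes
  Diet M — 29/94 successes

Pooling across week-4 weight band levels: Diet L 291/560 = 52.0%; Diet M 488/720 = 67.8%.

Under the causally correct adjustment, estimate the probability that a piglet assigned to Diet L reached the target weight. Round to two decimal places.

The week-4 weight band-specific comparison favours Diet L throughout, but the pooled figures favour Diet M. The question is whether to condition on week-4 weight band.
Week-4 weight band is downstream of the diet. One should not condition on a consequence of treatment, so the overall rates are the right comparison.
So P(outcome | do(Diet L)) is just the pooled rate for Diet L: 291/560 = 0.520.

0.52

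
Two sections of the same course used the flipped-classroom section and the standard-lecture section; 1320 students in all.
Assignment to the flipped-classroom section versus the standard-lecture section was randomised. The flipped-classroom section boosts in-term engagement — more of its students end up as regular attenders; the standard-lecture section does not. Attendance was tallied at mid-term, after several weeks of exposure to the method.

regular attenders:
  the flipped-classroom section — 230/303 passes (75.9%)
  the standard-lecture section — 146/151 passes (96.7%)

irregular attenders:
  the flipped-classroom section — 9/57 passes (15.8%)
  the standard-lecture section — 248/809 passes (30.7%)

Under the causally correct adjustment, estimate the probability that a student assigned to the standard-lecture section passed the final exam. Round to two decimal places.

Within every mid-term attendance level the standard-lecture section has the higher rate, yet pooled the flipped-classroom section does — Simpson's reversal.
Mid-term attendance is downstream of the teaching method. One should not condition on a consequence of treatment, so the overall rates are the right comparison.
So P(outcome | do(the standard-lecture section)) is just the pooled rate for the standard-lecture section: 394/960 = 0.410.

0.41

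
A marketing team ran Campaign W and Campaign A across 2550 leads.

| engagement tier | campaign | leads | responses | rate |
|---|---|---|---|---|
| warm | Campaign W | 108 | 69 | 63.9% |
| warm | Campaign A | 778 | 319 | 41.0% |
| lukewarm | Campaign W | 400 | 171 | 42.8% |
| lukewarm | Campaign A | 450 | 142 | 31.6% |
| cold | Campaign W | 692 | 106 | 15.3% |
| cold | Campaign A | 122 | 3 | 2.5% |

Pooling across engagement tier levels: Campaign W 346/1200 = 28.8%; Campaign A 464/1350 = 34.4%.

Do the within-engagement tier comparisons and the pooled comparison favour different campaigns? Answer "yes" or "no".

Within each engagement tier level (warm 63.9% vs 41.0%; lukewarm 42.8% vs 31.6%; cold 15.3% vs 2.5%), Campaign W has the higher rate every time. Pooled: 28.8% vs 34.4% — Campaign A has the higher rate overall. The two comparisons disagree.

yes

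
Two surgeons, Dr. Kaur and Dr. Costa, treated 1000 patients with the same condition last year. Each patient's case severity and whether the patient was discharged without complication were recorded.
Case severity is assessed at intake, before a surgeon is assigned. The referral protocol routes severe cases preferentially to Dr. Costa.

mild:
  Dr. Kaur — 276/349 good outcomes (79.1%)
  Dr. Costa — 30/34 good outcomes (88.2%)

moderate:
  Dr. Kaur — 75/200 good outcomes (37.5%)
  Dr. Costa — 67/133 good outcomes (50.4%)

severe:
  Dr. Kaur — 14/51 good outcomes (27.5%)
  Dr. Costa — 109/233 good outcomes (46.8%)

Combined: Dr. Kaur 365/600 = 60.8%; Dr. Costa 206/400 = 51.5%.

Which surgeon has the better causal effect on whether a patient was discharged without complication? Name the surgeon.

The stratified and pooled comparisons disagree (Dr. Costa wins within each case severity; Dr. Kaur wins overall), so the answer turns on the causal role of case severity.
Case severity is set before the surgeon has any effect — it is not caused by the surgeon — and it independently drives the outcome. That makes it a confounder, so the causal comparison is within case severity levels.
Within each level — mild: 79.1% vs 88.2%; moderate: 37.5% vs 50.4%; severe: 27.5% vs 46.8% — Dr. Costa is higher every time.

Dr. Costa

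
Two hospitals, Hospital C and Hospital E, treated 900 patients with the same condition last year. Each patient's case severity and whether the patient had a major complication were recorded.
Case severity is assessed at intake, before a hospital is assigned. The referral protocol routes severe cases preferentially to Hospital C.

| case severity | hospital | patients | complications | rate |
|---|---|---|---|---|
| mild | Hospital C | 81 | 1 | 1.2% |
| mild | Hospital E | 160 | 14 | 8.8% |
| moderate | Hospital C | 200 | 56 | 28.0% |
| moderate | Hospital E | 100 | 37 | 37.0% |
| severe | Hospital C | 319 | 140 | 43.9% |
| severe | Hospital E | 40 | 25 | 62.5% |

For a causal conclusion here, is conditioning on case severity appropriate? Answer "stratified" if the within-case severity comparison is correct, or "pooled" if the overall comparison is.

Case severity is set before the hospital has any effect — it is not caused by the hospital — and it independently drives the outcome. That makes it a confounder, so the causal comparison is within case severity levels.
Within each level — mild: 1.2% vs 8.8%; moderate: 28.0% vs 37.0%; severe: 43.9% vs 62.5% — Hospital C is lower every time.

stratified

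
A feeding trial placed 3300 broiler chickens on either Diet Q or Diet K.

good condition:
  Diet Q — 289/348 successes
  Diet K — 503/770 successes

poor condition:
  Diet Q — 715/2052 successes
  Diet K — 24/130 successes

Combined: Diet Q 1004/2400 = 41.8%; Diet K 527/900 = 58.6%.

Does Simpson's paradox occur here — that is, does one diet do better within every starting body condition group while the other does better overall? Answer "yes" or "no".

Within each starting body condition level (good condition 83.0% vs 65.3%; poor condition 34.8% vs 18.5%), Diet Q has the higher rate every time. Pooled: 41.8% vs 58.6% — Diet K has the higher rate overall. The two comparisons disagree.

yes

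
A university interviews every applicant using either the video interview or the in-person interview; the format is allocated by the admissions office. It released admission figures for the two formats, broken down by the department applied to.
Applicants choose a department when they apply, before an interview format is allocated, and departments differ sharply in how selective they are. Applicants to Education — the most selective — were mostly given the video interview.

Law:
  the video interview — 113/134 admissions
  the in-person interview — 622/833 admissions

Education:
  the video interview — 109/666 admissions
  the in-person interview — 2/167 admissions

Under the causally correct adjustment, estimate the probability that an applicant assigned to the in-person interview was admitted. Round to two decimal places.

Within every department level the video interview has the higher rate, yet pooled the in-person interview does — Simpson's reversal.
Since department is a pre-existing factor (not a product of the interview format) and it affects the outcome on its own, it is a confounder. The stratified rates, not the pooled rate, identify the causal effect.
Standardising the in-person interview to the population department mix: 0.537·622/833 + 0.463·2/167 = 0.407.

0.41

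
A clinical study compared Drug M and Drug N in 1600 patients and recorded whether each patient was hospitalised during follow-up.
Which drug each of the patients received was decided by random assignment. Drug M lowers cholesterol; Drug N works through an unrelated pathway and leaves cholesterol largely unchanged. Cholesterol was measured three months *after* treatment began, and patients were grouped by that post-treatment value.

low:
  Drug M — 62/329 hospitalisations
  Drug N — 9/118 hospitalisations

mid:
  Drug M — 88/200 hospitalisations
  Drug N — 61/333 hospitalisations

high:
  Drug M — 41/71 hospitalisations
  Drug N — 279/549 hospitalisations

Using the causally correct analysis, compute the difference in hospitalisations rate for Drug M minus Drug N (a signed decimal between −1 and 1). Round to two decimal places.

-0.03

Stratifying would compare drugs among patients the drugs themselves sorted into cholesterol groups — a form of selection on an intermediate. The unconditioned pooled rates give the total causal effect.
The causal difference is the pooled difference: 0.318 − 0.349 = -0.031.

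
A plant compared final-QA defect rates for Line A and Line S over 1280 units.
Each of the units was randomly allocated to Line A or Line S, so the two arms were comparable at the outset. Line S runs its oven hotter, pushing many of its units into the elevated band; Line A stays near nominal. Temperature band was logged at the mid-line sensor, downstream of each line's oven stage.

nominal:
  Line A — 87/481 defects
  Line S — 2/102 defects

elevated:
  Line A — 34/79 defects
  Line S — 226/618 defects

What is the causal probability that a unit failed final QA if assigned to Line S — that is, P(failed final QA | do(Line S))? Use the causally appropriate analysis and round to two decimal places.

The distribution of in-process temperature band is itself part of what the line does — it is an intermediate outcome. Holding it fixed would remove that part of the effect; the total effect is the pooled difference.
So P(outcome | do(Line S)) is just the pooled rate for Line S: 228/720 = 0.317.

0.32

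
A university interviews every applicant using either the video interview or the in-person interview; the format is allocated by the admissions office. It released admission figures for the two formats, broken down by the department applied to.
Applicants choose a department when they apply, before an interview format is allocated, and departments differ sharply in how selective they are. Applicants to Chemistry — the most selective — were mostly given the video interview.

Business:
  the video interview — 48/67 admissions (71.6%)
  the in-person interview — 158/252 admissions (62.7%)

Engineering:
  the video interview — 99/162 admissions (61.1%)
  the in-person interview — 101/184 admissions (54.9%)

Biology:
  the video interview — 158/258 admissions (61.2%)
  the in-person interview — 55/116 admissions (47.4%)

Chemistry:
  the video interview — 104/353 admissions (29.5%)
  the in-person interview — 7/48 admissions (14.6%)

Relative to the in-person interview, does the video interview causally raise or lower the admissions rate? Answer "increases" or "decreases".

increases

The stratified and pooled comparisons disagree (the video interview wins within each department; the in-person interview wins overall), so the answer turns on the causal role of department.
Nothing the interview format does changes department; the imbalance is an allocation artefact. With department also predicting the outcome, the pooled figure is confounded, and the within-stratum comparison is the causal one.
Within each level — Business: 71.6% vs 62.7%; Engineering: 61.1% vs 54.9%; Biology: 61.2% vs 47.4%; Chemistry: 29.5% vs 14.6% — the video interview is higher every time.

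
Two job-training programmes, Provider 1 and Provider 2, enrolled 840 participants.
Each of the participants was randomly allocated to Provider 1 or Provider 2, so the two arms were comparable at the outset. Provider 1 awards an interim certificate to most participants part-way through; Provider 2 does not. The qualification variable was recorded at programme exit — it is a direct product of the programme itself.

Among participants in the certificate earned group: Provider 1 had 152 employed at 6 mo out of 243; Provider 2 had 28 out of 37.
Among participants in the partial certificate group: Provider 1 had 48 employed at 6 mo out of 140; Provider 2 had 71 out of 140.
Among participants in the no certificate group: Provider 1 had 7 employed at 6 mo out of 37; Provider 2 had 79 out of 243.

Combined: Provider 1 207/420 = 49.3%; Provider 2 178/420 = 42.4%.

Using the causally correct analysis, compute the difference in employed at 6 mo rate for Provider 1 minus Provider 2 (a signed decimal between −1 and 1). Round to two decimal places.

Qualification attained during the programme is downstream of the programme. One should not condition on a consequence of treatment, so the overall rates are the right comparison.
The causal difference is the pooled difference: 0.493 − 0.424 = +0.069.

+0.07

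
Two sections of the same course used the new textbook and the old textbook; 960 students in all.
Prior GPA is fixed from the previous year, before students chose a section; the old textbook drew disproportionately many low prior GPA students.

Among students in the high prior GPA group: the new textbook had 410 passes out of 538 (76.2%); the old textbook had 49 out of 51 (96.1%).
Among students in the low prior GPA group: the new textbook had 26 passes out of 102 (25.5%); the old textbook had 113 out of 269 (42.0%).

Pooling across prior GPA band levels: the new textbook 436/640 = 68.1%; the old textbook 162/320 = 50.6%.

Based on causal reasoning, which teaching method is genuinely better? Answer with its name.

the old textbook

the old textbook is higher inside every prior GPA band stratum but the new textbook is higher in aggregate. Whether to stratify depends on how prior GPA band relates to the teaching method.
The imbalance in prior GPA band arose from how students were allocated, not from anything the teaching method did; and prior GPA band independently affects the outcome. The pooled gap is confounded — condition on prior GPA band.
Within each level — high prior GPA: 76.2% vs 96.1%; low prior GPA: 25.5% vs 42.0% — the old textbook is higher every time.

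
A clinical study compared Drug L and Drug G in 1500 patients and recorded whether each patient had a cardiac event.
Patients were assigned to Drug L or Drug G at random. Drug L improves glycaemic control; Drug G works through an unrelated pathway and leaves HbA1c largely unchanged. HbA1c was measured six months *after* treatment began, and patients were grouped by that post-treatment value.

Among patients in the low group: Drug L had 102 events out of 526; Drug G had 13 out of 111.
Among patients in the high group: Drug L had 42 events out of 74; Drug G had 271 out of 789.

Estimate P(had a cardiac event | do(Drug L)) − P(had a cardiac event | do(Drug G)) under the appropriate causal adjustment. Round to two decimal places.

The HbA1c-specific comparison favours Drug G throughout, but the pooled figures favour Drug L. The question is whether to condition on HbA1c.
Stratifying would compare drugs among patients the drugs themselves sorted into HbA1c groups — a form of selection on an intermediate. The unconditioned pooled rates give the total causal effect.
The causal difference is the pooled difference: 0.240 − 0.316 = -0.076.

-0.08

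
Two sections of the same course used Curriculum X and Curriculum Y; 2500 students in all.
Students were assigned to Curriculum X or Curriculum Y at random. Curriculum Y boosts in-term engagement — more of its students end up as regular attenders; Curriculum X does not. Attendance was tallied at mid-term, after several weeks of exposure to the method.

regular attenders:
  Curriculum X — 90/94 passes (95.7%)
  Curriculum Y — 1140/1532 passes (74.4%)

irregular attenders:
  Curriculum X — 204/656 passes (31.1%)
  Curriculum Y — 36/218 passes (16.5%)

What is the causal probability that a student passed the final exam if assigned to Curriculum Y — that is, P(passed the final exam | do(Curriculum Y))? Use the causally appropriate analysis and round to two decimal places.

0.67

Stratifying would compare teaching methods among students the teaching methods themselves sorted into mid-term attendance groups — a form of selection on an intermediate. The unconditioned pooled rates give the total causal effect.
So P(outcome | do(Curriculum Y)) is just the pooled rate for Curriculum Y: 1176/1750 = 0.672.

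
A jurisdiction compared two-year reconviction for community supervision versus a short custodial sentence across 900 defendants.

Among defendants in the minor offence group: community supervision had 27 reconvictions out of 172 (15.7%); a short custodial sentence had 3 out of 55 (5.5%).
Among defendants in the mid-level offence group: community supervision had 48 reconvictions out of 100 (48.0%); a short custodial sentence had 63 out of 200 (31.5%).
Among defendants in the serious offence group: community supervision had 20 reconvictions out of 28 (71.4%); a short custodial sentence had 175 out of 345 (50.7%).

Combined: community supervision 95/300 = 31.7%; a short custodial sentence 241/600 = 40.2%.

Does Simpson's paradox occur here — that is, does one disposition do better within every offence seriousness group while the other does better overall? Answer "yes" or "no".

yes

Within each offence seriousness level (minor offence 15.7% vs 5.5%; mid-level offence 48.0% vs 31.5%; serious offence 71.4% vs 50.7%), a short custodial sentence has the lower rate every time. Pooled: 31.7% vs 40.2% — community supervision has the lower rate overall. The two comparisons disagree.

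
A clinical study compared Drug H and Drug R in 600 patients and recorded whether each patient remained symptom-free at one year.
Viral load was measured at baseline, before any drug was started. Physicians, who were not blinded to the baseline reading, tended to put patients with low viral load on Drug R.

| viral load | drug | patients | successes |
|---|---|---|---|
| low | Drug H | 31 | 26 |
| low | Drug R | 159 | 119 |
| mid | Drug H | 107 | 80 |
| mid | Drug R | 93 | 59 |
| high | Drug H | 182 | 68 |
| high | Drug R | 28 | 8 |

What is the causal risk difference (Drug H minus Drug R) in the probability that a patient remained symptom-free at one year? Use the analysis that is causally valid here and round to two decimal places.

+0.10

The stratified and pooled comparisons disagree (Drug H wins within each viral load; Drug R wins overall), so the answer turns on the causal role of viral load.
The imbalance in viral load arose from how patients were allocated, not from anything the drug did; and viral load independently affects the outcome. The pooled gap is confounded — condition on viral load.
Adjusting over the population distribution of viral load: 0.317·(0.839−0.748) + 0.333·(0.748−0.634) + 0.350·(0.374−0.286) = +0.097.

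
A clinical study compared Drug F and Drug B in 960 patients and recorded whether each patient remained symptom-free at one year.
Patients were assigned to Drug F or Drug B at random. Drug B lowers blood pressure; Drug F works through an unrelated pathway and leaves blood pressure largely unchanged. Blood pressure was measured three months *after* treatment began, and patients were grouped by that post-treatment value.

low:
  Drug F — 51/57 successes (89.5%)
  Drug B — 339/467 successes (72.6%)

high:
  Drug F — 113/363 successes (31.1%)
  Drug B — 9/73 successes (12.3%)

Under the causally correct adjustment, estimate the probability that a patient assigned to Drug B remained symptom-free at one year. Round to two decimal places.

The blood pressure-specific comparison favours Drug F throughout, but the pooled figures favour Drug B. The question is whether to condition on blood pressure.
Stratifying would compare drugs among patients the drugs themselves sorted into blood pressure groups — a form of selection on an intermediate. The unconditioned pooled rates give the total causal effect.
So P(outcome | do(Drug B)) is just the pooled rate for Drug B: 348/540 = 0.644.

0.64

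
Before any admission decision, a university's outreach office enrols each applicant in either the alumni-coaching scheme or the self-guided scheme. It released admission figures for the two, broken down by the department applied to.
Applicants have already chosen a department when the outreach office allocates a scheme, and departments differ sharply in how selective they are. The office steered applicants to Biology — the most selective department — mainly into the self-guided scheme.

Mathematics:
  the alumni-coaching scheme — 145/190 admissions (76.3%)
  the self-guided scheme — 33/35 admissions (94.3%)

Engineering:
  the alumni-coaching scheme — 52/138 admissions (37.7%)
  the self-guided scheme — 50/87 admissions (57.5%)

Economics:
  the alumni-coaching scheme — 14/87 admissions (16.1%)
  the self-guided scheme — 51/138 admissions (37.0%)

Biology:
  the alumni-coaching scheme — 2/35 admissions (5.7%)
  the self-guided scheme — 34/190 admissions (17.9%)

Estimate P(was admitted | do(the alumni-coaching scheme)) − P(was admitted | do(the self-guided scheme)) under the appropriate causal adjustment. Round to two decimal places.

-0.18

Since department is a pre-existing factor (not a product of the outreach scheme) and it affects the outcome on its own, it is a confounder. The stratified rates, not the pooled rate, identify the causal effect.
Adjusting over the population distribution of department: 0.250·(0.763−0.943) + 0.250·(0.377−0.575) + 0.250·(0.161−0.370) + 0.250·(0.057−0.179) = -0.177.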